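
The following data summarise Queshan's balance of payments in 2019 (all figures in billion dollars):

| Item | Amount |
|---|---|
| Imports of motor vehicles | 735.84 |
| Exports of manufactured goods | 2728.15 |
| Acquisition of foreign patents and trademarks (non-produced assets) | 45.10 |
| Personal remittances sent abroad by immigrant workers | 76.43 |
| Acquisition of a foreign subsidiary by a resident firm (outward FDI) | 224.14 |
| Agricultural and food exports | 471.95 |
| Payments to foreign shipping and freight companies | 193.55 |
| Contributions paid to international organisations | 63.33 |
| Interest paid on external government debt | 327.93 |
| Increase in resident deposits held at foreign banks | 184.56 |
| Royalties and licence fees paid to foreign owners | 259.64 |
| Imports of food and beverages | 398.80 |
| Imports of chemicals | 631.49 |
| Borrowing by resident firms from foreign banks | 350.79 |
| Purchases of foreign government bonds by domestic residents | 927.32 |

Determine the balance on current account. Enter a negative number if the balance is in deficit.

Goods: -735.84 - 631.49 + 2728.15 + 471.95 - 398.80 = 1433.97
Services: -193.55 - 259.64 = -453.19
Primary income: -327.93
Secondary income: -63.33 - 76.43 = -139.76
Current account = 1433.97 + (-453.19) + (-327.93) + (-139.76) = 513.09
(Excluded from the current account — capital account: acquisition of foreign patents and trademarks (non-produced assets) 45.10; financial account: acquisition of a foreign subsidiary by a resident firm (outward FDI) 224.14, increase in resident deposits held at foreign banks 184.56, borrowing by resident firms from foreign banks 350.79, purchases of foreign government bonds by domestic residents 927.32.)

513.09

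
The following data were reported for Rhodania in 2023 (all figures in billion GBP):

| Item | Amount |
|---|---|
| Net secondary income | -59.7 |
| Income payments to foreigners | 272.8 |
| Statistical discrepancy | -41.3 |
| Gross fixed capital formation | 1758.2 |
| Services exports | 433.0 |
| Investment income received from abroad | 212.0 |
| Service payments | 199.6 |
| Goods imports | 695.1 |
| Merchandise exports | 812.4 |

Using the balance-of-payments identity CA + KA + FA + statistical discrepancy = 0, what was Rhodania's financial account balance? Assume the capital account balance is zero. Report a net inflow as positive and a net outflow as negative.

-188.9

Goods balance = 812.4 - 695.1 = 117.3
Services balance = 433.0 - 199.6 = 233.4
Trade balance (goods + services) = 117.3 + 233.4 = 350.7
Net primary income = 212.0 - 272.8 = -60.8
Net secondary income = -59.7
Current account = 350.7 + (-60.8) + (-59.7) = 230.2
Financial account = -(230.2 + (-41.3)) = -188.9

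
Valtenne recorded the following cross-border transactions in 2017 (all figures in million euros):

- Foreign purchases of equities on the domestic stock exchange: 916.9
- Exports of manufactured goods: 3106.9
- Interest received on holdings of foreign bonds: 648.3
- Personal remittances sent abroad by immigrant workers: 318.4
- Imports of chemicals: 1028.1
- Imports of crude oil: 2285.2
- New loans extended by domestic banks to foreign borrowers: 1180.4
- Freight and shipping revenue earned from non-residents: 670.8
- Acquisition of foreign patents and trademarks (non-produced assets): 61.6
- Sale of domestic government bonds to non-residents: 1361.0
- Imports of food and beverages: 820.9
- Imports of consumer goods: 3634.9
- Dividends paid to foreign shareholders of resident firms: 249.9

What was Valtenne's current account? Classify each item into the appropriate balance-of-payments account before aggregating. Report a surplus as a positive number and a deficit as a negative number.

Goods: -820.9 - 1028.1 + 3106.9 - 2285.2 - 3634.9 = -4662.2
Services: 670.8
Primary income: -249.9 + 648.3 = 398.4
Secondary income: -318.4
Current account = (-4662.2) + 670.8 + 398.4 + (-318.4) = -3911.4
(Excluded from the current account — financial account: foreign purchases of equities on the domestic stock exchange 916.9, new loans extended by domestic banks to foreign borrowers 1180.4, sale of domestic government bonds to non-residents 1361.0; capital account: acquisition of foreign patents and trademarks (non-produced assets) 61.6.)

-3911.4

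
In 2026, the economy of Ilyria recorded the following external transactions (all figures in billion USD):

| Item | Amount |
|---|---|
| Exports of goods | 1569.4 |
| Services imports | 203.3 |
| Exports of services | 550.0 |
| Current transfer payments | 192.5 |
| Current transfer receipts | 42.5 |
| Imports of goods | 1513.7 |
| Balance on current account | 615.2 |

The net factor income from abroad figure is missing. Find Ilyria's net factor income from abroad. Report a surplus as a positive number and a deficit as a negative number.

362.8

Current account = goods balance + services balance + net primary income + net secondary income
Sum of the known components = 252.4
Net factor income from abroad = CA - (known components) = 615.2 - 252.4 = 362.8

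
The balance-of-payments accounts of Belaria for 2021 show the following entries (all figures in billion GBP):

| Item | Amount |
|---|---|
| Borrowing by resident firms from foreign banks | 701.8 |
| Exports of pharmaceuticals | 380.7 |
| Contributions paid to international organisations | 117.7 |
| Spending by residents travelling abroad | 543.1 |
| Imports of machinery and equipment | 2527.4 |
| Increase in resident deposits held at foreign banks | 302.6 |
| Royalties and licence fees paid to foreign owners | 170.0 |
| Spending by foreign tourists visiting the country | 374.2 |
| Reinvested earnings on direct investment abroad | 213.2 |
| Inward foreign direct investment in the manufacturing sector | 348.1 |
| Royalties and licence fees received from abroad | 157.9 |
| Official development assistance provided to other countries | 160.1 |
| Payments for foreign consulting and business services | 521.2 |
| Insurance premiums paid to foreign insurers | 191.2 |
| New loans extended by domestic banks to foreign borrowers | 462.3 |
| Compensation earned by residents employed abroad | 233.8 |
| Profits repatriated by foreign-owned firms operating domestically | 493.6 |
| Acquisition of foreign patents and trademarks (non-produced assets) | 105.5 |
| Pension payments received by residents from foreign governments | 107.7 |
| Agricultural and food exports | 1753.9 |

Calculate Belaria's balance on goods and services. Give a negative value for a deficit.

Goods: -2527.4 + 1753.9 + 380.7 = -392.8
Services: 157.9 - 191.2 - 543.1 - 521.2 - 170.0 + 374.2 = -893.4
Trade balance = -392.8 + (-893.4) = -1286.2
(Excluded from the trade balance — financial account: borrowing by resident firms from foreign banks 701.8, increase in resident deposits held at foreign banks 302.6, inward foreign direct investment in the manufacturing sector 348.1, new loans extended by domestic banks to foreign borrowers 462.3; secondary income: contributions paid to international organisations 117.7, official development assistance provided to other countries 160.1, pension payments received by residents from foreign governments 107.7; primary income: reinvested earnings on direct investment abroad 213.2, compensation earned by residents employed abroad 233.8, profits repatriated by foreign-owned firms operating domestically 493.6; capital account: acquisition of foreign patents and trademarks (non-produced assets) 105.5.)

-1286.2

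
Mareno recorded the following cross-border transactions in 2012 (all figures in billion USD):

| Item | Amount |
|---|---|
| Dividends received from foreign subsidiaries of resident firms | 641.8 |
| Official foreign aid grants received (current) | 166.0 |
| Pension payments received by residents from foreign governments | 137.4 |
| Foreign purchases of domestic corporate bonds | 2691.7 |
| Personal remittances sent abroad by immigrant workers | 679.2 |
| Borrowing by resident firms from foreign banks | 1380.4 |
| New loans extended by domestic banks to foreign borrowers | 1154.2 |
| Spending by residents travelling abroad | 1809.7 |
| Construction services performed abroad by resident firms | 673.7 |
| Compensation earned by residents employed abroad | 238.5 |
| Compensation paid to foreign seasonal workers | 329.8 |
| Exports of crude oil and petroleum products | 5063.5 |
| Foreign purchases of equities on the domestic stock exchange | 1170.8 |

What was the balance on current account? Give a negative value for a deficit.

Goods: 5063.5
Services: 673.7 - 1809.7 = -1136.0
Primary income: 641.8 + 238.5 - 329.8 = 550.5
Secondary income: 137.4 + 166.0 - 679.2 = -375.8
Current account = 5063.5 + (-1136.0) + 550.5 + (-375.8) = 4102.2
(Excluded from the current account — financial account: foreign purchases of domestic corporate bonds 2691.7, borrowing by resident firms from foreign banks 1380.4, new loans extended by domestic banks to foreign borrowers 1154.2, foreign purchases of equities on the domestic stock exchange 1170.8.)

4102.2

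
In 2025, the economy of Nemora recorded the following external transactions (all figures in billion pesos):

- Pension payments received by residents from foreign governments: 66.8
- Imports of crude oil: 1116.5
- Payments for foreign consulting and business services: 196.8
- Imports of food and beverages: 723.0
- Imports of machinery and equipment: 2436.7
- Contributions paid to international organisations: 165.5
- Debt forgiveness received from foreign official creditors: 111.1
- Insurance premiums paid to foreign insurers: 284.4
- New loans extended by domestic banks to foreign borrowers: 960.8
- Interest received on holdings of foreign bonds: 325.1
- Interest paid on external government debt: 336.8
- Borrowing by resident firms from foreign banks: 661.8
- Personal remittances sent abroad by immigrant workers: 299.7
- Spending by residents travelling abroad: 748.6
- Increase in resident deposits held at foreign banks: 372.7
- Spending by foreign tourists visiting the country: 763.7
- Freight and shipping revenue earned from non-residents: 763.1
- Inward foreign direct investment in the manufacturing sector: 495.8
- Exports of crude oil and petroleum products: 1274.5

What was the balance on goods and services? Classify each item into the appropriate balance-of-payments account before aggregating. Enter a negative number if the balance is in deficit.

Goods: -2436.7 - 1116.5 - 723.0 + 1274.5 = -3001.7
Services: 763.1 - 748.6 - 284.4 + 763.7 - 196.8 = 297.0
Trade balance = -3001.7 + 297.0 = -2704.7
(Excluded from the trade balance — secondary income: pension payments received by residents from foreign governments 66.8, contributions paid to international organisations 165.5, personal remittances sent abroad by immigrant workers 299.7; capital account: debt forgiveness received from foreign official creditors 111.1; financial account: new loans extended by domestic banks to foreign borrowers 960.8, borrowing by resident firms from foreign banks 661.8, increase in resident deposits held at foreign banks 372.7, inward foreign direct investment in the manufacturing sector 495.8; primary income: interest received on holdings of foreign bonds 325.1, interest paid on external government debt 336.8.)

-2704.7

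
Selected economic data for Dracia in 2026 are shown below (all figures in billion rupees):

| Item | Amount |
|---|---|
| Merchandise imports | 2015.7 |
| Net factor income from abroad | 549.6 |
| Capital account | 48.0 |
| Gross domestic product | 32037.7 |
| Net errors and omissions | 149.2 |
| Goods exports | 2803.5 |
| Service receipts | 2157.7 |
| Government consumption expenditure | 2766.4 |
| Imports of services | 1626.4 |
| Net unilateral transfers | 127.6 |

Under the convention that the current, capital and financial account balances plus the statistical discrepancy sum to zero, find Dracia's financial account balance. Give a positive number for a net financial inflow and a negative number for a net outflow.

Goods balance = 2803.5 - 2015.7 = 787.8
Services balance = 2157.7 - 1626.4 = 531.3
Trade balance (goods + services) = 787.8 + 531.3 = 1319.1
Net primary income = 549.6
Net secondary income = 127.6
Current account = 1319.1 + 549.6 + 127.6 = 1996.3
Financial account = -(1996.3 + 48.0 + 149.2) = -2193.5

-2193.5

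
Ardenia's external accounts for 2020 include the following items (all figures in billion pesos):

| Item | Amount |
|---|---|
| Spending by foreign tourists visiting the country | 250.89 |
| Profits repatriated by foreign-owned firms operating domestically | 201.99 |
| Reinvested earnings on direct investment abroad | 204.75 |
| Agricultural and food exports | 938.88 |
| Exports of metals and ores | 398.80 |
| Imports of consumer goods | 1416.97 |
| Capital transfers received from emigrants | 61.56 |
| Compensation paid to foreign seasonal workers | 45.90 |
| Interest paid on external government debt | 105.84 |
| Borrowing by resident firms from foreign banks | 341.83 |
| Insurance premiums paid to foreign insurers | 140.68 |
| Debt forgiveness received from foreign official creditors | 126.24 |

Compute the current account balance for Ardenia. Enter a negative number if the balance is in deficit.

Goods: -1416.97 + 938.88 + 398.80 = -79.29
Services: -140.68 + 250.89 = 110.21
Primary income: 204.75 - 45.90 - 105.84 - 201.99 = -148.98
Current account = (-79.29) + 110.21 + (-148.98) = -118.06
(Excluded from the current account — capital account: capital transfers received from emigrants 61.56, debt forgiveness received from foreign official creditors 126.24; financial account: borrowing by resident firms from foreign banks 341.83.)

-118.06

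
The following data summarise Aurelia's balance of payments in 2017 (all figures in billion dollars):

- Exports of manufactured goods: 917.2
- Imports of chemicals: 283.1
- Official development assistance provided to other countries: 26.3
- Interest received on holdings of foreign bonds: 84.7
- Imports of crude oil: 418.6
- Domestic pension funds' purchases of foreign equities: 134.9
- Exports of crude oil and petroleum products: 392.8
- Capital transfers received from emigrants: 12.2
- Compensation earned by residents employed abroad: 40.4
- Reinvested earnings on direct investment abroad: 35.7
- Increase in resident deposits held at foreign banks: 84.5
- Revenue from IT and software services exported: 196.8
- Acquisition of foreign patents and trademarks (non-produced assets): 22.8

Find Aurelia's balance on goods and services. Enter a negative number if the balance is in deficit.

805.1

Goods: 392.8 + 917.2 - 283.1 - 418.6 = 608.3
Services: 196.8
Trade balance = 608.3 + 196.8 = 805.1
(Excluded from the trade balance — secondary income: official development assistance provided to other countries 26.3; primary income: interest received on holdings of foreign bonds 84.7, compensation earned by residents employed abroad 40.4, reinvested earnings on direct investment abroad 35.7; financial account: domestic pension funds' purchases of foreign equities 134.9, increase in resident deposits held at foreign banks 84.5; capital account: capital transfers received from emigrants 12.2, acquisition of foreign patents and trademarks (non-produced assets) 22.8.)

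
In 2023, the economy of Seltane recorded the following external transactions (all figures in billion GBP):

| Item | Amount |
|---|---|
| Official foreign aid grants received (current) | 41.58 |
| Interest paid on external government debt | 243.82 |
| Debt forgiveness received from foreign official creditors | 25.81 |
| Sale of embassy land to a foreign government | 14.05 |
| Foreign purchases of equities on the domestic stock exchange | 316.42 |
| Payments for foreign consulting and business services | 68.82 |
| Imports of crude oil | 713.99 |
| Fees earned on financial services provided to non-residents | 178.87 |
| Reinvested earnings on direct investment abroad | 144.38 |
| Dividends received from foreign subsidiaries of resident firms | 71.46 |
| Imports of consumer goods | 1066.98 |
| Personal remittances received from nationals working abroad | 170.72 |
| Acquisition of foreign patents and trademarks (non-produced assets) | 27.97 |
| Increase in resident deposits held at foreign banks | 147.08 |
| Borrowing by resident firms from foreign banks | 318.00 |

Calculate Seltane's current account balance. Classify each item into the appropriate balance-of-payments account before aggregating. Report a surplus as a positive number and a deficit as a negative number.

Goods: -713.99 - 1066.98 = -1780.97
Services: 178.87 - 68.82 = 110.05
Primary income: -243.82 + 71.46 + 144.38 = -27.98
Secondary income: 170.72 + 41.58 = 212.30
Current account = (-1780.97) + 110.05 + (-27.98) + 212.30 = -1486.60
(Excluded from the current account — capital account: debt forgiveness received from foreign official creditors 25.81, sale of embassy land to a foreign government 14.05, acquisition of foreign patents and trademarks (non-produced assets) 27.97; financial account: foreign purchases of equities on the domestic stock exchange 316.42, increase in resident deposits held at foreign banks 147.08, borrowing by resident firms from foreign banks 318.00.)

-1486.60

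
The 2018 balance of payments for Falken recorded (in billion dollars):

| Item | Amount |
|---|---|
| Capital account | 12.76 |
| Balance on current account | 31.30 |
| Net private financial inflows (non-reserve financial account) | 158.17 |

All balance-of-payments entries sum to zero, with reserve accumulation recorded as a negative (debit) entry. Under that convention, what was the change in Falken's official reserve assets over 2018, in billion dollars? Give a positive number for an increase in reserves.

Official reserve transactions balance = -(31.30 + 12.76 + 158.17) = -202.23
An accumulation of reserves is recorded as a debit (negative entry), so the change in the stock of reserves is the negative of that balance.
Change in official reserves = -(-202.23) = 202.23

202.23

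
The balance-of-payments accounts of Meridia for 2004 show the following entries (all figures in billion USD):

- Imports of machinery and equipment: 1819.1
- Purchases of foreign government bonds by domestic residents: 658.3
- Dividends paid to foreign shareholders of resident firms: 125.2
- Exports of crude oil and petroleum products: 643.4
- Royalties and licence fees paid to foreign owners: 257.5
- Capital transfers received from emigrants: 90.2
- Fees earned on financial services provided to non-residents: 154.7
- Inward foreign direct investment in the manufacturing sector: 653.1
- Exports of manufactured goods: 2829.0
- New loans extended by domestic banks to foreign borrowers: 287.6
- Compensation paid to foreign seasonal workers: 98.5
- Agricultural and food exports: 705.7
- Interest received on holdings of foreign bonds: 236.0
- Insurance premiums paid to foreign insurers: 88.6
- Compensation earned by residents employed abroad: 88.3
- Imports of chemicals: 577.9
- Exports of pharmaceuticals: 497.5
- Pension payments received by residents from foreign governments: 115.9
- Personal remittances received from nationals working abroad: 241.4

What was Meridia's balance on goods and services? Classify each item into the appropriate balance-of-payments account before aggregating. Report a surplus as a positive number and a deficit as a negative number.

2087.2

Goods: 2829.0 + 705.7 - 577.9 - 1819.1 + 643.4 + 497.5 = 2278.6
Services: -88.6 + 154.7 - 257.5 = -191.4
Trade balance = 2278.6 + (-191.4) = 2087.2
(Excluded from the trade balance — financial account: purchases of foreign government bonds by domestic residents 658.3, inward foreign direct investment in the manufacturing sector 653.1, new loans extended by domestic banks to foreign borrowers 287.6; primary income: dividends paid to foreign shareholders of resident firms 125.2, compensation paid to foreign seasonal workers 98.5, interest received on holdings of foreign bonds 236.0, compensation earned by residents employed abroad 88.3; capital account: capital transfers received from emigrants 90.2; secondary income: pension payments received by residents from foreign governments 115.9, personal remittances received from nationals working abroad 241.4.)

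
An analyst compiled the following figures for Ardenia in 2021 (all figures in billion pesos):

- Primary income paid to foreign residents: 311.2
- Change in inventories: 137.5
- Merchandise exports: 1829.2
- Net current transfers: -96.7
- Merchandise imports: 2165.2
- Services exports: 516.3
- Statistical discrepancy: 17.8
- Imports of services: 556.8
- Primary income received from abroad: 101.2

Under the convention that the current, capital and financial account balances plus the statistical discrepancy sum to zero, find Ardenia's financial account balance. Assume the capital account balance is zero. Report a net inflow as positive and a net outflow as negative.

665.4

Goods balance = 1829.2 - 2165.2 = -336.0
Services balance = 516.3 - 556.8 = -40.5
Trade balance (goods + services) = -336.0 + (-40.5) = -376.5
Net primary income = 101.2 - 311.2 = -210.0
Net secondary income = -96.7
Current account = -376.5 + (-210.0) + (-96.7) = -683.2
Financial account = -(-683.2 + 17.8) = 665.4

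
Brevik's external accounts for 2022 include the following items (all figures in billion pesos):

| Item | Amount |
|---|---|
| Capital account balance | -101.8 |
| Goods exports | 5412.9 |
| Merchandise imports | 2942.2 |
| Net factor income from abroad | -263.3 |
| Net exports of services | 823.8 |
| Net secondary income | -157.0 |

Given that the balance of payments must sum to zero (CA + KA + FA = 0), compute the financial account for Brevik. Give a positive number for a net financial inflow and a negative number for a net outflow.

Goods balance = 5412.9 - 2942.2 = 2470.7
Services balance = 823.8
Trade balance (goods + services) = 2470.7 + 823.8 = 3294.5
Net primary income = -263.3
Net secondary income = -157.0
Current account = 3294.5 + (-263.3) + (-157.0) = 2874.2
Financial account = -(2874.2 + (-101.8)) = -2772.4

-2772.4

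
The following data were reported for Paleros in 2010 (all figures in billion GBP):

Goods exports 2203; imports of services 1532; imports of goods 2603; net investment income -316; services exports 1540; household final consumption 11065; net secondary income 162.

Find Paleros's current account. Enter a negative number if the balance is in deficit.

-546

Goods balance = 2203 - 2603 = -400
Services balance = 1540 - 1532 = 8
Trade balance (goods + services) = -400 + 8 = -392
Net primary income = -316
Net secondary income = 162
Current account = -392 + (-316) + 162 = -546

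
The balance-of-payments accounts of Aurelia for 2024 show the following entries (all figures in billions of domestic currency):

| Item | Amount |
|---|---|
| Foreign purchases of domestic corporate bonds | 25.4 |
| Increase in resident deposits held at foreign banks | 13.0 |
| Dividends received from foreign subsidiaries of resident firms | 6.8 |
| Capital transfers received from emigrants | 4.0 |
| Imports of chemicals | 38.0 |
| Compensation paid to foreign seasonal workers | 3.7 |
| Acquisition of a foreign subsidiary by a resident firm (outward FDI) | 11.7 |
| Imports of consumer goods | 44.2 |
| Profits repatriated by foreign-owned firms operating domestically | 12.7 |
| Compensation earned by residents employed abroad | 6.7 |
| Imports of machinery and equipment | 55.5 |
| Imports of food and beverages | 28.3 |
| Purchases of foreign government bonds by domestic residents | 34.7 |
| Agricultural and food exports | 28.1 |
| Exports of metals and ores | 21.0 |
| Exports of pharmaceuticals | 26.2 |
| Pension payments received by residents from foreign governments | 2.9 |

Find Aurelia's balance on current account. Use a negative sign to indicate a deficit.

-90.7

Goods: -44.2 - 38.0 - 55.5 + 21.0 - 28.3 + 26.2 + 28.1 = -90.7
Primary income: 6.8 + 6.7 - 3.7 - 12.7 = -2.9
Secondary income: 2.9
Current account = (-90.7) + (-2.9) + 2.9 = -90.7
(Excluded from the current account — financial account: foreign purchases of domestic corporate bonds 25.4, increase in resident deposits held at foreign banks 13.0, acquisition of a foreign subsidiary by a resident firm (outward FDI) 11.7, purchases of foreign government bonds by domestic residents 34.7; capital account: capital transfers received from emigrants 4.0.)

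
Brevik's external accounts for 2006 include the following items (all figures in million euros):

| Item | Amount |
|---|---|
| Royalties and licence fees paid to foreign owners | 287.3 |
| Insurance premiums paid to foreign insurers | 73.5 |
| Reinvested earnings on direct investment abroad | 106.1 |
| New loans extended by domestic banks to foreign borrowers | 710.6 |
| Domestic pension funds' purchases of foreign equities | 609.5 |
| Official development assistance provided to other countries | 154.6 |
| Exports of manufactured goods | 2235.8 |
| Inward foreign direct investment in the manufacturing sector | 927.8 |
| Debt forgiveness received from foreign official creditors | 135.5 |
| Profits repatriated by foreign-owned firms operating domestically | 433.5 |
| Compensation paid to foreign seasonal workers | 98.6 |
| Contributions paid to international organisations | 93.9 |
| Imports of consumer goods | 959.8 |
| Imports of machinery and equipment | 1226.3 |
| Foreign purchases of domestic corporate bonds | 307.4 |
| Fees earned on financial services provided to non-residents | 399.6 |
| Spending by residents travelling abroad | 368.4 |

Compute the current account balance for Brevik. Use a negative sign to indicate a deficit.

-954.4

Goods: -1226.3 - 959.8 + 2235.8 = 49.7
Services: -73.5 - 368.4 + 399.6 - 287.3 = -329.6
Primary income: 106.1 - 433.5 - 98.6 = -426.0
Secondary income: -93.9 - 154.6 = -248.5
Current account = 49.7 + (-329.6) + (-426.0) + (-248.5) = -954.4
(Excluded from the current account — financial account: new loans extended by domestic banks to foreign borrowers 710.6, domestic pension funds' purchases of foreign equities 609.5, inward foreign direct investment in the manufacturing sector 927.8, foreign purchases of domestic corporate bonds 307.4; capital account: debt forgiveness received from foreign official creditors 135.5.)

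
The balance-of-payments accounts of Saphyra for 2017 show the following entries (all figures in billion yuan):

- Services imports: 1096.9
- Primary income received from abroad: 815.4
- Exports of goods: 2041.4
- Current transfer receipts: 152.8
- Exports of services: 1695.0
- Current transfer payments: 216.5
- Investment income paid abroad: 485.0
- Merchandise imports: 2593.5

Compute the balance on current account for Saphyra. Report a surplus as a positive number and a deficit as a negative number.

312.7

Goods balance = 2041.4 - 2593.5 = -552.1
Services balance = 1695.0 - 1096.9 = 598.1
Trade balance (goods + services) = -552.1 + 598.1 = 46.0
Net primary income = 815.4 - 485.0 = 330.4
Net secondary income = 152.8 - 216.5 = -63.7
Current account = 46.0 + 330.4 + (-63.7) = 312.7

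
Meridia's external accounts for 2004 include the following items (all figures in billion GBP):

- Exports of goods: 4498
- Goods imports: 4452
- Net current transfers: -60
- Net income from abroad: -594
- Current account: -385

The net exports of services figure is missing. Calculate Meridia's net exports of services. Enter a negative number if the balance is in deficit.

Current account = goods balance + services balance + net primary income + net secondary income
Sum of the known components = -608
Net exports of services = CA - (known components) = -385 - (-608) = 223

223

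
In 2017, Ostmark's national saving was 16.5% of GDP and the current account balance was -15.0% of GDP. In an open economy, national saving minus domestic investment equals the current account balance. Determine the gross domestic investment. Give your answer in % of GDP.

31.5

S - I = CA (net lending to the rest of the world).
I = S - CA = 16.5 - (-15.0) = 31.5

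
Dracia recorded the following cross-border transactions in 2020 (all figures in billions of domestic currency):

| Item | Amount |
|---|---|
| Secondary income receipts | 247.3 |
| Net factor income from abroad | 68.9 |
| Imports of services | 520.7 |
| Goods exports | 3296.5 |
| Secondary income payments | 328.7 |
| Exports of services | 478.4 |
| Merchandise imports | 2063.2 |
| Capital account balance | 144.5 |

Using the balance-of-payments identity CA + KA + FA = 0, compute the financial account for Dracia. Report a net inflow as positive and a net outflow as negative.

Goods balance = 3296.5 - 2063.2 = 1233.3
Services balance = 478.4 - 520.7 = -42.3
Trade balance (goods + services) = 1233.3 + (-42.3) = 1191.0
Net primary income = 68.9
Net secondary income = 247.3 - 328.7 = -81.4
Current account = 1191.0 + 68.9 + (-81.4) = 1178.5
Financial account = -(1178.5 + 144.5) = -1323.0

-1323.0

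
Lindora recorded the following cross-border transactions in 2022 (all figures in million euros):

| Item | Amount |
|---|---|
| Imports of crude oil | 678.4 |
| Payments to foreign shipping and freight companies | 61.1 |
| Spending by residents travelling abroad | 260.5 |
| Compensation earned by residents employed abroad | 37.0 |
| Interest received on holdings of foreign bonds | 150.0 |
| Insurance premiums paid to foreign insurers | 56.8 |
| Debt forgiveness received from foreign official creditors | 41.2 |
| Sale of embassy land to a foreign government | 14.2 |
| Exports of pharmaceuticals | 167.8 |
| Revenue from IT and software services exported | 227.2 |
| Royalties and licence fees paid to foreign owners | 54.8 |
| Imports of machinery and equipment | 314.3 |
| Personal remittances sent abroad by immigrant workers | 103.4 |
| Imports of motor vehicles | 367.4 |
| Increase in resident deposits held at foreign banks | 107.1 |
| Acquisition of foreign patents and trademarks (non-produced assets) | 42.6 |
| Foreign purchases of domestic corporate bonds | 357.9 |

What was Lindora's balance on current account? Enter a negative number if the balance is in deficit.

-1314.7

Goods: -678.4 - 367.4 - 314.3 + 167.8 = -1192.3
Services: -61.1 - 56.8 - 54.8 + 227.2 - 260.5 = -206.0
Primary income: 37.0 + 150.0 = 187.0
Secondary income: -103.4
Current account = (-1192.3) + (-206.0) + 187.0 + (-103.4) = -1314.7
(Excluded from the current account — capital account: debt forgiveness received from foreign official creditors 41.2, sale of embassy land to a foreign government 14.2, acquisition of foreign patents and trademarks (non-produced assets) 42.6; financial account: increase in resident deposits held at foreign banks 107.1, foreign purchases of domestic corporate bonds 357.9.)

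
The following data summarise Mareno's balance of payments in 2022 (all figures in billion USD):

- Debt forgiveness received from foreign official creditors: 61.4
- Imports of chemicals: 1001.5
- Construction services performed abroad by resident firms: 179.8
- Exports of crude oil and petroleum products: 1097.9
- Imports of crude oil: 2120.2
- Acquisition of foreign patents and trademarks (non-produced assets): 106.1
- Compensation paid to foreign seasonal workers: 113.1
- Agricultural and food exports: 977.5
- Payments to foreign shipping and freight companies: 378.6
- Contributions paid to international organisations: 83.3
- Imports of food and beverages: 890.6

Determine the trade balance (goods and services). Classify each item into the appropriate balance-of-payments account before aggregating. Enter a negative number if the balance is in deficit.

-2135.7

Goods: -1001.5 + 977.5 + 1097.9 - 2120.2 - 890.6 = -1936.9
Services: 179.8 - 378.6 = -198.8
Trade balance = -1936.9 + (-198.8) = -2135.7
(Excluded from the trade balance — capital account: debt forgiveness received from foreign official creditors 61.4, acquisition of foreign patents and trademarks (non-produced assets) 106.1; primary income: compensation paid to foreign seasonal workers 113.1; secondary income: contributions paid to international organisations 83.3.)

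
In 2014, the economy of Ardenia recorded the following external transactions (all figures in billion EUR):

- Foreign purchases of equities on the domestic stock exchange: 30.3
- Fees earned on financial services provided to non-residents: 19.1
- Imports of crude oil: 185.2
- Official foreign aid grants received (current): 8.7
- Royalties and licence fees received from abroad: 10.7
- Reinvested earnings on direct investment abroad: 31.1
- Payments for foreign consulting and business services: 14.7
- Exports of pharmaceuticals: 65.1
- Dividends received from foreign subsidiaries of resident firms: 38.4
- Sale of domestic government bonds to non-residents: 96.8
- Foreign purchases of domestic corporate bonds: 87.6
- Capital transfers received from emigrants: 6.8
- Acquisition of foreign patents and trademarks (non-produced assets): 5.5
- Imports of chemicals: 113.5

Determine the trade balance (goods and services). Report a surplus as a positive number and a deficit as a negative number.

Goods: -113.5 + 65.1 - 185.2 = -233.6
Services: 19.1 + 10.7 - 14.7 = 15.1
Trade balance = -233.6 + 15.1 = -218.5
(Excluded from the trade balance — financial account: foreign purchases of equities on the domestic stock exchange 30.3, sale of domestic government bonds to non-residents 96.8, foreign purchases of domestic corporate bonds 87.6; secondary income: official foreign aid grants received (current) 8.7; primary income: reinvested earnings on direct investment abroad 31.1, dividends received from foreign subsidiaries of resident firms 38.4; capital account: capital transfers received from emigrants 6.8, acquisition of foreign patents and trademarks (non-produced assets) 5.5.)

-218.5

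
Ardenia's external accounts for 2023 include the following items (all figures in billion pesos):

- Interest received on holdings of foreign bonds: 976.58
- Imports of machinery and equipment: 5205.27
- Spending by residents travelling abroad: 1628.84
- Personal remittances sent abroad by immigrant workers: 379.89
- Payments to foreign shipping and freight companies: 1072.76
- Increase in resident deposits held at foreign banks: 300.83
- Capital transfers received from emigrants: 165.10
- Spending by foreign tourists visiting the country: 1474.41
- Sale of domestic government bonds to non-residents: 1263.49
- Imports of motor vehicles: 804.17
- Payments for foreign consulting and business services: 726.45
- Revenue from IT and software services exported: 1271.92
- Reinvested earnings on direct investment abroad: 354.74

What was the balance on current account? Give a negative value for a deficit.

-5739.73

Goods: -804.17 - 5205.27 = -6009.44
Services: -1628.84 - 1072.76 + 1474.41 - 726.45 + 1271.92 = -681.72
Primary income: 354.74 + 976.58 = 1331.32
Secondary income: -379.89
Current account = (-6009.44) + (-681.72) + 1331.32 + (-379.89) = -5739.73
(Excluded from the current account — financial account: increase in resident deposits held at foreign banks 300.83, sale of domestic government bonds to non-residents 1263.49; capital account: capital transfers received from emigrants 165.10.)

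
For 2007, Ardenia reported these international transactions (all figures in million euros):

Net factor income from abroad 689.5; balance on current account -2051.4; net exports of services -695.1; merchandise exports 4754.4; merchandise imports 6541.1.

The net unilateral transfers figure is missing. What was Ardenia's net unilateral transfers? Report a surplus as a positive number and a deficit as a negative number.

-259.1

Current account = goods balance + services balance + net primary income + net secondary income
Sum of the known components = -1792.3
Net unilateral transfers = CA - (known components) = -2051.4 - (-1792.3) = -259.1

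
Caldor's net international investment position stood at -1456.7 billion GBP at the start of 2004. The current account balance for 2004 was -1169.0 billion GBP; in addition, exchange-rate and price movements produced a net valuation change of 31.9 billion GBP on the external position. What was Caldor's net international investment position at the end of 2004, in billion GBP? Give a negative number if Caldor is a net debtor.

-2593.8

Change in NIIP = current account + net valuation change = -1169.0 + 31.9 = -1137.1
End-of-year NIIP = -1456.7 + (-1137.1) = -2593.8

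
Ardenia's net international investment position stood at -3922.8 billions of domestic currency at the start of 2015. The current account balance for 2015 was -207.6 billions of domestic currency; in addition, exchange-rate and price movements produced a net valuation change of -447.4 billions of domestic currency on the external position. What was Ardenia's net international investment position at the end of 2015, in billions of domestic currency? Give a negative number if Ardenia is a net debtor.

-4577.8

Change in NIIP = current account + net valuation change = -207.6 + (-447.4) = -655.0
End-of-year NIIP = -3922.8 + (-655.0) = -4577.8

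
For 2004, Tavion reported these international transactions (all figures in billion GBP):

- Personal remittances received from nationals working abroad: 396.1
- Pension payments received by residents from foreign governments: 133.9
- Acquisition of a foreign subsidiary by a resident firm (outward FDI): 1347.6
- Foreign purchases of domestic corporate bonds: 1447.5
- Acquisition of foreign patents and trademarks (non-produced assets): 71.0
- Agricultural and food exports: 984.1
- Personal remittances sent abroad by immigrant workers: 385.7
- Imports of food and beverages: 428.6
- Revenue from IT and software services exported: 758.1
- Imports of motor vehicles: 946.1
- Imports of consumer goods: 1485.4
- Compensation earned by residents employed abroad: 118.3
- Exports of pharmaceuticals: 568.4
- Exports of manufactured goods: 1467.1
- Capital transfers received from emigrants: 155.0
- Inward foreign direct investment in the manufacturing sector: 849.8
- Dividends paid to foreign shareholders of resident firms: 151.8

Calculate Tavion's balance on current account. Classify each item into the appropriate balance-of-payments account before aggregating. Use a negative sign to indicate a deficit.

1028.4

Goods: 568.4 - 946.1 - 1485.4 + 984.1 - 428.6 + 1467.1 = 159.5
Services: 758.1
Primary income: -151.8 + 118.3 = -33.5
Secondary income: -385.7 + 133.9 + 396.1 = 144.3
Current account = 159.5 + 758.1 + (-33.5) + 144.3 = 1028.4
(Excluded from the current account — financial account: acquisition of a foreign subsidiary by a resident firm (outward FDI) 1347.6, foreign purchases of domestic corporate bonds 1447.5, inward foreign direct investment in the manufacturing sector 849.8; capital account: acquisition of foreign patents and trademarks (non-produced assets) 71.0, capital transfers received from emigrants 155.0.)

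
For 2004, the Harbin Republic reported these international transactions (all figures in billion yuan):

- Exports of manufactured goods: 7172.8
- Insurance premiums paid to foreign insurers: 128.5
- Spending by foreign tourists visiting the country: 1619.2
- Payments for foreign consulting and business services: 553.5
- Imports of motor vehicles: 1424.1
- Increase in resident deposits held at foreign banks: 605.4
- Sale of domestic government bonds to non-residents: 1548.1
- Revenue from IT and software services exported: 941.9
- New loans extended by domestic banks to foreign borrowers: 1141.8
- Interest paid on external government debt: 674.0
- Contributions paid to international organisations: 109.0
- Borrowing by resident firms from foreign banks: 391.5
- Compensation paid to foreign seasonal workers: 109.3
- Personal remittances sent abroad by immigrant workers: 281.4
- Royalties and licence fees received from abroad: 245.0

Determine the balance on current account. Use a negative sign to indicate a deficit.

Goods: -1424.1 + 7172.8 = 5748.7
Services: -128.5 + 941.9 + 245.0 + 1619.2 - 553.5 = 2124.1
Primary income: -674.0 - 109.3 = -783.3
Secondary income: -281.4 - 109.0 = -390.4
Current account = 5748.7 + 2124.1 + (-783.3) + (-390.4) = 6699.1
(Excluded from the current account — financial account: increase in resident deposits held at foreign banks 605.4, sale of domestic government bonds to non-residents 1548.1, new loans extended by domestic banks to foreign borrowers 1141.8, borrowing by resident firms from foreign banks 391.5.)

6699.1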